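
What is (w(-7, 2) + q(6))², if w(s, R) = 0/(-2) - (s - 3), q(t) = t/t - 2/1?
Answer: 81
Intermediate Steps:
q(t) = -1 (q(t) = 1 - 2*1 = 1 - 2 = -1)
w(s, R) = 3 - s (w(s, R) = 0*(-½) - (-3 + s) = 0 + (3 - s) = 3 - s)
(w(-7, 2) + q(6))² = ((3 - 1*(-7)) - 1)² = ((3 + 7) - 1)² = (10 - 1)² = 9² = 81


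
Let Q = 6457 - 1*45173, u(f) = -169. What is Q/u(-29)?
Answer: 38716/169 ≈ 229.09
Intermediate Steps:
Q = -38716 (Q = 6457 - 45173 = -38716)
Q/u(-29) = -38716/(-169) = -38716*(-1/169) = 38716/169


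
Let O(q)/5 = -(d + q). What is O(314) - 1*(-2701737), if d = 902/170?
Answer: 45902388/17 ≈ 2.7001e+6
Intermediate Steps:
d = 451/85 (d = 902*(1/170) = 451/85 ≈ 5.3059)
O(q) = -451/17 - 5*q (O(q) = 5*(-(451/85 + q)) = 5*(-451/85 - q) = -451/17 - 5*q)
O(314) - 1*(-2701737) = (-451/17 - 5*314) - 1*(-2701737) = (-451/17 - 1570) + 2701737 = -27141/17 + 2701737 = 45902388/17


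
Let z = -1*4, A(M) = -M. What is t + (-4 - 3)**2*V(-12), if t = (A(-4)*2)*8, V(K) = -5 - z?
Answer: 15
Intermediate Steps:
z = -4
V(K) = -1 (V(K) = -5 - 1*(-4) = -5 + 4 = -1)
t = 64 (t = (-1*(-4)*2)*8 = (4*2)*8 = 8*8 = 64)
t + (-4 - 3)**2*V(-12) = 64 + (-4 - 3)**2*(-1) = 64 + (-7)**2*(-1) = 64 + 49*(-1) = 64 - 49 = 15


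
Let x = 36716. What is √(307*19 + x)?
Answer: √42549 ≈ 206.27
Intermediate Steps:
√(307*19 + x) = √(307*19 + 36716) = √(5833 + 36716) = √42549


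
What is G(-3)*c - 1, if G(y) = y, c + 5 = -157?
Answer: 485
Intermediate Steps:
c = -162 (c = -5 - 157 = -162)
G(-3)*c - 1 = -3*(-162) - 1 = 486 - 1 = 485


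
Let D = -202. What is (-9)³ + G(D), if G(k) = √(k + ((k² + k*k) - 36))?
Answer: -729 + √81370 ≈ -443.75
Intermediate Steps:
G(k) = √(-36 + k + 2*k²) (G(k) = √(k + ((k² + k²) - 36)) = √(k + (2*k² - 36)) = √(k + (-36 + 2*k²)) = √(-36 + k + 2*k²))
(-9)³ + G(D) = (-9)³ + √(-36 - 202 + 2*(-202)²) = -729 + √(-36 - 202 + 2*40804) = -729 + √(-36 - 202 + 81608) = -729 + √81370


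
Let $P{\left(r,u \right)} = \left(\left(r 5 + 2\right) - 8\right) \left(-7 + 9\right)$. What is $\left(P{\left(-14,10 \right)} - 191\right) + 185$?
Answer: $-158$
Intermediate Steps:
$P{\left(r,u \right)} = -12 + 10 r$ ($P{\left(r,u \right)} = \left(\left(5 r + 2\right) - 8\right) 2 = \left(\left(2 + 5 r\right) - 8\right) 2 = \left(-6 + 5 r\right) 2 = -12 + 10 r$)
$\left(P{\left(-14,10 \right)} - 191\right) + 185 = \left(\left(-12 + 10 \left(-14\right)\right) - 191\right) + 185 = \left(\left(-12 - 140\right) - 191\right) + 185 = \left(-152 - 191\right) + 185 = -343 + 185 = -158$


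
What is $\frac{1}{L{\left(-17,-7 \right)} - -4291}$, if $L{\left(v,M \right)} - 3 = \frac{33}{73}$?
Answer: $\frac{73}{313495} \approx 0.00023286$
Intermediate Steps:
$L{\left(v,M \right)} = \frac{252}{73}$ ($L{\left(v,M \right)} = 3 + \frac{33}{73} = \frac{252}{73}$)
$\frac{1}{L{\left(-17,-7 \right)} - -4291} = \frac{1}{\frac{252}{73} - -4291} = \frac{1}{\frac{252}{73} + 4291} = \frac{1}{\frac{313495}{73}} = \frac{73}{313495}$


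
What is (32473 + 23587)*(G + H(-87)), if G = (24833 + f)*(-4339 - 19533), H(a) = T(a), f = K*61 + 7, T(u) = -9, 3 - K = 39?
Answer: -30303657766620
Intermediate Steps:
K = -36 (K = 3 - 1*39 = 3 - 39 = -36)
f = -2189 (f = -36*61 + 7 = -2196 + 7 = -2189)
H(a) = -9
G = -540557568 (G = (24833 - 2189)*(-4339 - 19533) = 22644*(-23872) = -540557568)
(32473 + 23587)*(G + H(-87)) = (32473 + 23587)*(-540557568 - 9) = 56060*(-540557577) = -30303657766620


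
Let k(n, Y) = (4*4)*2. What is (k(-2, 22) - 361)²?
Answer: 108241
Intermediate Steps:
k(n, Y) = 32 (k(n, Y) = 16*2 = 32)
(k(-2, 22) - 361)² = (32 - 361)² = (-329)² = 108241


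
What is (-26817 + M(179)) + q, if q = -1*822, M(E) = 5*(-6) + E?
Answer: -27490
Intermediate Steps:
M(E) = -30 + E
q = -822
(-26817 + M(179)) + q = (-26817 + (-30 + 179)) - 822 = (-26817 + 149) - 822 = -26668 - 822 = -27490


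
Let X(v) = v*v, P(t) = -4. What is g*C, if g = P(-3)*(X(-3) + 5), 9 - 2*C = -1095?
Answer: -30912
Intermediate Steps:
C = 552 (C = 9/2 - ½*(-1095) = 9/2 + 1095/2 = 552)
X(v) = v²
g = -56 (g = -4*((-3)² + 5) = -4*(9 + 5) = -4*14 = -56)
g*C = -56*552 = -30912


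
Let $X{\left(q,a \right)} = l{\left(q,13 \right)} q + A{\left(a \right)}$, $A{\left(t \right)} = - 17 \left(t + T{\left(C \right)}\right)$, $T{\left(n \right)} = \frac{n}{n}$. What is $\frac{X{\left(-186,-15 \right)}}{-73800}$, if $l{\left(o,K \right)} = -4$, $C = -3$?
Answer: $- \frac{491}{36900} \approx -0.013306$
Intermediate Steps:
$T{\left(n \right)} = 1$
$A{\left(t \right)} = -17 - 17 t$ ($A{\left(t \right)} = - 17 \left(t + 1\right) = - 17 \left(1 + t\right) = -17 - 17 t$)
$X{\left(q,a \right)} = -17 - 17 a - 4 q$ ($X{\left(q,a \right)} = - 4 q - \left(17 + 17 a\right) = -17 - 17 a - 4 q$)
$\frac{X{\left(-186,-15 \right)}}{-73800} = \frac{-17 - -255 - -744}{-73800} = \left(-17 + 255 + 744\right) \left(- \frac{1}{73800}\right) = 982 \left(- \frac{1}{73800}\right) = - \frac{491}{36900}$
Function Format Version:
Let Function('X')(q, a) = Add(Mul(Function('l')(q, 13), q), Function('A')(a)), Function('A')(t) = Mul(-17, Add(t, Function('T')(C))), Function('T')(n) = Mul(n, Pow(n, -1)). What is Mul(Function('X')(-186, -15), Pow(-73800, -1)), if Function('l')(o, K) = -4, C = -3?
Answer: Rational(-491, 36900) ≈ -0.013306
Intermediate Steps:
Function('T')(n) = 1
Function('A')(t) = Add(-17, Mul(-17, t)) (Function('A')(t) = Mul(-17, Add(t, 1)) = Mul(-17, Add(1, t)) = Add(-17, Mul(-17, t)))
Function('X')(q, a) = Add(-17, Mul(-17, a), Mul(-4, q)) (Function('X')(q, a) = Add(Mul(-4, q), Add(-17, Mul(-17, a))) = Add(-17, Mul(-17, a), Mul(-4, q)))
Mul(Function('X')(-186, -15), Pow(-73800, -1)) = Mul(Add(-17, Mul(-17, -15), Mul(-4, -186)), Pow(-73800, -1)) = Mul(Add(-17, 255, 744), Rational(-1, 73800)) = Mul(982, Rational(-1, 73800)) = Rational(-491, 36900)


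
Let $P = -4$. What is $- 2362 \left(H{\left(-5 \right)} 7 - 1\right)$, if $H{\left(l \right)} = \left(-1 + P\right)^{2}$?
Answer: $-410988$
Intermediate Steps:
$H{\left(l \right)} = 25$ ($H{\left(l \right)} = \left(-1 - 4\right)^{2} = \left(-5\right)^{2} = 25$)
$- 2362 \left(H{\left(-5 \right)} 7 - 1\right) = - 2362 \left(25 \cdot 7 - 1\right) = - 2362 \left(175 - 1\right) = \left(-2362\right) 174 = -410988$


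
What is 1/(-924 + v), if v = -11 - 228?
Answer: -1/1163 ≈ -0.00085985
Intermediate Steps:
v = -239
1/(-924 + v) = 1/(-924 - 239) = 1/(-1163) = -1/1163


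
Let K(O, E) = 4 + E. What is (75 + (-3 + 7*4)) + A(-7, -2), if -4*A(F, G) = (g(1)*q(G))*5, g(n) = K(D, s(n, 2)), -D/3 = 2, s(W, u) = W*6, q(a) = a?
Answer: 125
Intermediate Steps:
s(W, u) = 6*W
D = -6 (D = -3*2 = -6)
g(n) = 4 + 6*n
A(F, G) = -25*G/2 (A(F, G) = -(4 + 6*1)*G*5/4 = -(4 + 6)*G*5/4 = -10*G*5/4 = -25*G/2)
(75 + (-3 + 7*4)) + A(-7, -2) = (75 + (-3 + 7*4)) - 25/2*(-2) = (75 + (-3 + 28)) + 25 = (75 + 25) + 25 = 100 + 25 = 125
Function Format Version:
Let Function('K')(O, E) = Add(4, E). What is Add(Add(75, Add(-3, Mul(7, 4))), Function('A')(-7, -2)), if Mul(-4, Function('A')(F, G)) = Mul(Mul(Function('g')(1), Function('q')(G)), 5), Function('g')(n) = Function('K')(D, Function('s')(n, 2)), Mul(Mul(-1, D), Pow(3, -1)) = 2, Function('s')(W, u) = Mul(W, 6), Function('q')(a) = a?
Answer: 125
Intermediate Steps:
Function('s')(W, u) = Mul(6, W)
D = -6 (D = Mul(-3, 2) = -6)
Function('g')(n) = Add(4, Mul(6, n))
Function('A')(F, G) = Mul(Rational(-25, 2), G) (Function('A')(F, G) = Mul(Rational(-1, 4), Mul(Mul(Add(4, Mul(6, 1)), G), 5)) = Mul(Rational(-1, 4), Mul(Mul(Add(4, 6), G), 5)) = Mul(Rational(-1, 4), Mul(Mul(10, G), 5)) = Mul(Rational(-1, 4), Mul(50, G)) = Mul(Rational(-25, 2), G))
Add(Add(75, Add(-3, Mul(7, 4))), Function('A')(-7, -2)) = Add(Add(75, Add(-3, Mul(7, 4))), Mul(Rational(-25, 2), -2)) = Add(Add(75, Add(-3, 28)), 25) = Add(Add(75, 25), 25) = Add(100, 25) = 125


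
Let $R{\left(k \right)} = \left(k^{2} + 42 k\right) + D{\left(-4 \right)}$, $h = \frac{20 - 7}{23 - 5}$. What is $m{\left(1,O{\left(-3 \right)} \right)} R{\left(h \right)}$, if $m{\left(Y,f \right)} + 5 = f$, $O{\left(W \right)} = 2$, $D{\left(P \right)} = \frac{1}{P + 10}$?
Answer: $- \frac{10051}{108} \approx -93.065$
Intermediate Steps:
$D{\left(P \right)} = \frac{1}{10 + P}$
$m{\left(Y,f \right)} = -5 + f$
$h = \frac{13}{18} \approx 0.72222$
$R{\left(k \right)} = \frac{1}{6} + k^{2} + 42 k$ ($R{\left(k \right)} = \left(k^{2} + 42 k\right) + \frac{1}{10 - 4} = \left(k^{2} + 42 k\right) + \frac{1}{6} = \frac{1}{6} + k^{2} + 42 k$)
$m{\left(1,O{\left(-3 \right)} \right)} R{\left(h \right)} = \left(-5 + 2\right) \left(\frac{1}{6} + \left(\frac{13}{18}\right)^{2} + 42 \cdot \frac{13}{18}\right) = - 3 \left(\frac{1}{6} + \frac{169}{324} + \frac{91}{3}\right) = \left(-3\right) \frac{10051}{324} = - \frac{10051}{108}$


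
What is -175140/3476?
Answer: -43785/869 ≈ -50.385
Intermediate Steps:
-175140/3476 = -126*695/1738 = -43785/869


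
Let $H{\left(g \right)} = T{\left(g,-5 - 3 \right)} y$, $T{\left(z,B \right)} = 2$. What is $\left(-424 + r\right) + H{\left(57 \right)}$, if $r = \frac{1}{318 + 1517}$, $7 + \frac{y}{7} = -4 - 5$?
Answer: $- \frac{1189079}{1835} \approx -648.0$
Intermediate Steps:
$y = -112$ ($y = -49 + 7 \left(-4 - 5\right) = -49 + 7 \left(-9\right) = -49 - 63 = -112$)
$H{\left(g \right)} = -224$ ($H{\left(g \right)} = 2 \left(-112\right) = -224$)
$r = \frac{1}{1835} \approx 0.00054496$
$\left(-424 + r\right) + H{\left(57 \right)} = \left(-424 + \frac{1}{1835}\right) - 224 = - \frac{778039}{1835} - 224 = - \frac{1189079}{1835}$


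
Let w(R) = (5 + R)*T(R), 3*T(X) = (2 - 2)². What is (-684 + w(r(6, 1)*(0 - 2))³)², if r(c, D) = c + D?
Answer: 467856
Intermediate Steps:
r(c, D) = D + c
T(X) = 0 (T(X) = (2 - 2)²/3 = (⅓)*0² = (⅓)*0 = 0)
w(R) = 0 (w(R) = (5 + R)*0 = 0)
(-684 + w(r(6, 1)*(0 - 2))³)² = (-684 + 0³)² = (-684 + 0)² = (-684)² = 467856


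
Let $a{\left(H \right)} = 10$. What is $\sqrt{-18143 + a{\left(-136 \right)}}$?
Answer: $i \sqrt{18133} \approx 134.66 i$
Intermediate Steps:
$\sqrt{-18143 + a{\left(-136 \right)}} = \sqrt{-18143 + 10} = \sqrt{-18133} = i \sqrt{18133}$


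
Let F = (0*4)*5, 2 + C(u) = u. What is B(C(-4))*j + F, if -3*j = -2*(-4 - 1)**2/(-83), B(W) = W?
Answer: 100/83 ≈ 1.2048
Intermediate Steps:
C(u) = -2 + u
j = -50/249 (j = -(-2*(-4 - 1)**2)/(3*(-83)) = -(-2*(-5)**2)*(-1)/(3*83) = -(-2*25)*(-1)/(3*83) = -(-50)*(-1)/(3*83) = -1/3*50/83 = -50/249 ≈ -0.20080)
F = 0 (F = 0*5 = 0)
B(C(-4))*j + F = (-2 - 4)*(-50/249) + 0 = -6*(-50/249) + 0 = 100/83 + 0 = 100/83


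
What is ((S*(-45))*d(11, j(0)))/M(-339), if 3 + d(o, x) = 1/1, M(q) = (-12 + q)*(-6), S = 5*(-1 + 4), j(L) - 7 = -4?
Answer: 25/39 ≈ 0.64103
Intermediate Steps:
j(L) = 3 (j(L) = 7 - 4 = 3)
S = 15 (S = 5*3 = 15)
M(q) = 72 - 6*q
d(o, x) = -2 (d(o, x) = -3 + 1/1 = -3 + 1 = -2)
((S*(-45))*d(11, j(0)))/M(-339) = ((15*(-45))*(-2))/(72 - 6*(-339)) = (-675*(-2))/(72 + 2034) = 1350/2106 = 1350*(1/2106) = 25/39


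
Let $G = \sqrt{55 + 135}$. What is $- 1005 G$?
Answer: $- 1005 \sqrt{190} \approx -13853.0$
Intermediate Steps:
$G = \sqrt{190} \approx 13.784$
$- 1005 G = - 1005 \sqrt{190}$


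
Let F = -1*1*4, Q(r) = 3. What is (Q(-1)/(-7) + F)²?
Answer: 961/49 ≈ 19.612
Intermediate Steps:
F = -4 (F = -1*4 = -4)
(Q(-1)/(-7) + F)² = (3/(-7) - 4)² = (3*(-⅐) - 4)² = (-3/7 - 4)² = (-31/7)² = 961/49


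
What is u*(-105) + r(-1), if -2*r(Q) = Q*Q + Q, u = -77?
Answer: 8085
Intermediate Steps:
r(Q) = -Q/2 - Q²/2 (r(Q) = -(Q*Q + Q)/2 = -(Q² + Q)/2 = -(Q + Q²)/2 = -Q/2 - Q²/2)
u*(-105) + r(-1) = -77*(-105) - ½*(-1)*(1 - 1) = 8085 - ½*(-1)*0 = 8085 + 0 = 8085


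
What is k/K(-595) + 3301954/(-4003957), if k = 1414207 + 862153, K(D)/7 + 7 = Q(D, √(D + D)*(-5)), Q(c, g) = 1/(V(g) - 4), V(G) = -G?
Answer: -1899174692964554018/40880949512109 + 11381800*I*√1190/10210137 ≈ -46456.0 + 38.455*I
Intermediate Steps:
Q(c, g) = 1/(-4 - g) (Q(c, g) = 1/(-g - 4) = 1/(-4 - g))
K(D) = -49 - 7/(4 - 5*√2*√D) (K(D) = -49 + 7*(-1/(4 + √(D + D)*(-5))) = -49 + 7*(-1/(4 + √(2*D)*(-5))) = -49 + 7*(-1/(4 + (√2*√D)*(-5))) = -49 + 7*(-1/(4 - 5*√2*√D)) = -49 - 7/(4 - 5*√2*√D))
k = 2276360
k/K(-595) + 3301954/(-4003957) = 2276360/((7*(29 - 35*√2*√(-595))/(-4 + 5*√2*√(-595)))) + 3301954/(-4003957) = 2276360/((7*(29 - 35*√2*I*√595)/(-4 + 5*√2*(I*√595)))) + 3301954*(-1/4003957) = 2276360/((7*(29 - 35*I*√1190)/(-4 + 5*I*√1190))) - 3301954/4003957 = 2276360*((-4 + 5*I*√1190)/(7*(29 - 35*I*√1190))) - 3301954/4003957 = 2276360*(-4 + 5*I*√1190)/(7*(29 - 35*I*√1190)) - 3301954/4003957 = -3301954/4003957 + 2276360*(-4 + 5*I*√1190)/(7*(29 - 35*I*√1190))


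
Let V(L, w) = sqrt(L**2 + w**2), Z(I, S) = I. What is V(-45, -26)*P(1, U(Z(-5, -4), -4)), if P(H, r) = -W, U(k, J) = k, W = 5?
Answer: -5*sqrt(2701) ≈ -259.86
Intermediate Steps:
P(H, r) = -5 (P(H, r) = -1*5 = -5)
V(-45, -26)*P(1, U(Z(-5, -4), -4)) = sqrt((-45)**2 + (-26)**2)*(-5) = sqrt(2025 + 676)*(-5) = sqrt(2701)*(-5) = -5*sqrt(2701)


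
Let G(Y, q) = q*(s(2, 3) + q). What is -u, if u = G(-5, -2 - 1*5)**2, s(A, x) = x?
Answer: -784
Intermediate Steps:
G(Y, q) = q*(3 + q)
u = 784 (u = ((-2 - 1*5)*(3 + (-2 - 1*5)))**2 = ((-2 - 5)*(3 + (-2 - 5)))**2 = (-7*(3 - 7))**2 = (-7*(-4))**2 = 28**2 = 784)
-u = -1*784 = -784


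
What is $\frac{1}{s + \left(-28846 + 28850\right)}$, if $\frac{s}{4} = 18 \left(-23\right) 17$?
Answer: $- \frac{1}{28148} \approx -3.5527 \cdot 10^{-5}$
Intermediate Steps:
$s = -28152$ ($s = 4 \cdot 18 \left(-23\right) 17 = 4 \left(\left(-414\right) 17\right) = 4 \left(-7038\right) = -28152$)
$\frac{1}{s + \left(-28846 + 28850\right)} = \frac{1}{-28152 + \left(-28846 + 28850\right)} = \frac{1}{-28152 + 4} = \frac{1}{-28148} = - \frac{1}{28148}$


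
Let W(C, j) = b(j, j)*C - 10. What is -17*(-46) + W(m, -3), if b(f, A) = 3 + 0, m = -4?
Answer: 760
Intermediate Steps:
b(f, A) = 3
W(C, j) = -10 + 3*C (W(C, j) = 3*C - 10 = -10 + 3*C)
-17*(-46) + W(m, -3) = -17*(-46) + (-10 + 3*(-4)) = 782 + (-10 - 12) = 782 - 22 = 760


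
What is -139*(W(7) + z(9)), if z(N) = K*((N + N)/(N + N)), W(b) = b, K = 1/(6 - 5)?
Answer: -1112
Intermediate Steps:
K = 1 (K = 1/1 = 1)
z(N) = 1 (z(N) = 1*((N + N)/(N + N)) = 1*((2*N)/((2*N))) = 1*((2*N)*(1/(2*N))) = 1*1 = 1)
-139*(W(7) + z(9)) = -139*(7 + 1) = -139*8 = -1112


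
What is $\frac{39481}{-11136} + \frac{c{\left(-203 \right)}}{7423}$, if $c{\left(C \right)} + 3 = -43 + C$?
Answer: $- \frac{295840327}{82662528} \approx -3.5789$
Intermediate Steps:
$c{\left(C \right)} = -46 + C$ ($c{\left(C \right)} = -3 + \left(-43 + C\right) = -46 + C$)
$\frac{39481}{-11136} + \frac{c{\left(-203 \right)}}{7423} = \frac{39481}{-11136} + \frac{-46 - 203}{7423} = 39481 \left(- \frac{1}{11136}\right) - \frac{249}{7423} = - \frac{39481}{11136} - \frac{249}{7423} = - \frac{295840327}{82662528}$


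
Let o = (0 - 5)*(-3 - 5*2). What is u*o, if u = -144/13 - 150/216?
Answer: -27545/36 ≈ -765.14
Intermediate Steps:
u = -5509/468 (u = -144*1/13 - 150*1/216 = -144/13 - 25/36 = -5509/468 ≈ -11.771)
o = 65 (o = -5*(-3 - 10) = -5*(-13) = 65)
u*o = -5509/468*65 = -27545/36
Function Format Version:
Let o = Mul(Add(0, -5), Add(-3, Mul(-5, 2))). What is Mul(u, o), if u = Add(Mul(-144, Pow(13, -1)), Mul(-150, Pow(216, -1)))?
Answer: Rational(-27545, 36) ≈ -765.14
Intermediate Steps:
u = Rational(-5509, 468) (u = Add(Mul(-144, Rational(1, 13)), Mul(-150, Rational(1, 216))) = Add(Rational(-144, 13), Rational(-25, 36)) = Rational(-5509, 468) ≈ -11.771)
o = 65 (o = Mul(-5, Add(-3, -10)) = Mul(-5, -13) = 65)
Mul(u, o) = Mul(Rational(-5509, 468), 65) = Rational(-27545, 36)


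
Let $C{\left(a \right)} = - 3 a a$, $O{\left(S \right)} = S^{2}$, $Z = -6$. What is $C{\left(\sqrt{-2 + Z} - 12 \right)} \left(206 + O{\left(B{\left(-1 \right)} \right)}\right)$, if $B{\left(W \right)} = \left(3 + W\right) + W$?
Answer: $-84456 + 29808 i \sqrt{2} \approx -84456.0 + 42155.0 i$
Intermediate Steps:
$B{\left(W \right)} = 3 + 2 W$
$C{\left(a \right)} = - 3 a^{2}$
$C{\left(\sqrt{-2 + Z} - 12 \right)} \left(206 + O{\left(B{\left(-1 \right)} \right)}\right) = - 3 \left(\sqrt{-2 - 6} - 12\right)^{2} \left(206 + \left(3 + 2 \left(-1\right)\right)^{2}\right) = - 3 \left(\sqrt{-8} - 12\right)^{2} \left(206 + \left(3 - 2\right)^{2}\right) = - 3 \left(2 i \sqrt{2} - 12\right)^{2} \left(206 + 1^{2}\right) = - 3 \left(-12 + 2 i \sqrt{2}\right)^{2} \left(206 + 1\right) = - 3 \left(-12 + 2 i \sqrt{2}\right)^{2} \cdot 207 = - 621 \left(-12 + 2 i \sqrt{2}\right)^{2}$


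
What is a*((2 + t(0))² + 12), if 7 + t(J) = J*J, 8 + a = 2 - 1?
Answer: -259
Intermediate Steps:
a = -7 (a = -8 + (2 - 1) = -8 + 1 = -7)
t(J) = -7 + J² (t(J) = -7 + J*J = -7 + J²)
a*((2 + t(0))² + 12) = -7*((2 + (-7 + 0²))² + 12) = -7*((2 + (-7 + 0))² + 12) = -7*((2 - 7)² + 12) = -7*((-5)² + 12) = -7*(25 + 12) = -7*37 = -259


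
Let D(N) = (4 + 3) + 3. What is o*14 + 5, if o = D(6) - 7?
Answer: 47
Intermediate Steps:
D(N) = 10 (D(N) = 7 + 3 = 10)
o = 3 (o = 10 - 7 = 3)
o*14 + 5 = 3*14 + 5 = 42 + 5 = 47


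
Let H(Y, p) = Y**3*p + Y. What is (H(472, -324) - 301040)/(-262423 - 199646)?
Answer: 34070212120/462069 ≈ 73734.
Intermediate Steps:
H(Y, p) = Y + p*Y**3 (H(Y, p) = p*Y**3 + Y = Y + p*Y**3)
(H(472, -324) - 301040)/(-262423 - 199646) = ((472 - 324*472**3) - 301040)/(-262423 - 199646) = ((472 - 324*105154048) - 301040)/(-462069) = ((472 - 34069911552) - 301040)*(-1/462069) = (-34069911080 - 301040)*(-1/462069) = -34070212120*(-1/462069) = 34070212120/462069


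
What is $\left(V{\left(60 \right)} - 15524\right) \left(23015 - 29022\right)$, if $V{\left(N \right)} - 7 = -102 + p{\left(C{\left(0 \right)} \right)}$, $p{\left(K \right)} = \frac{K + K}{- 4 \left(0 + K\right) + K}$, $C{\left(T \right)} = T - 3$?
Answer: $\frac{281482013}{3} \approx 9.3827 \cdot 10^{7}$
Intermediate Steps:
$C{\left(T \right)} = -3 + T$ ($C{\left(T \right)} = T - 3 = -3 + T$)
$p{\left(K \right)} = - \frac{2}{3}$ ($p{\left(K \right)} = \frac{2 K}{- 4 K + K} = \frac{2 K}{\left(-3\right) K} = 2 K \left(- \frac{1}{3 K}\right) = - \frac{2}{3}$)
$V{\left(N \right)} = - \frac{287}{3}$ ($V{\left(N \right)} = 7 - \frac{308}{3} = - \frac{287}{3}$)
$\left(V{\left(60 \right)} - 15524\right) \left(23015 - 29022\right) = \left(- \frac{287}{3} - 15524\right) \left(23015 - 29022\right) = \left(- \frac{46859}{3}\right) \left(-6007\right) = \frac{281482013}{3}$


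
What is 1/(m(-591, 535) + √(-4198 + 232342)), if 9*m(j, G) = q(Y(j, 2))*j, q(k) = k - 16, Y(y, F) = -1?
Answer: 10047/9162505 - 252*√291/9162505 ≈ 0.00062736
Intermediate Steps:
q(k) = -16 + k
m(j, G) = -17*j/9 (m(j, G) = ((-16 - 1)*j)/9 = (-17*j)/9 = -17*j/9)
1/(m(-591, 535) + √(-4198 + 232342)) = 1/(-17/9*(-591) + √(-4198 + 232342)) = 1/(3349/3 + √228144) = 1/(3349/3 + 28*√291)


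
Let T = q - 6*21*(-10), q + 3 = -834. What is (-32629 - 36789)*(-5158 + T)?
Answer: 328694230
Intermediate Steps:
q = -837 (q = -3 - 834 = -837)
T = 423 (T = -837 - 6*21*(-10) = -837 - 126*(-10) = -837 - 1*(-1260) = -837 + 1260 = 423)
(-32629 - 36789)*(-5158 + T) = (-32629 - 36789)*(-5158 + 423) = -69418*(-4735) = 328694230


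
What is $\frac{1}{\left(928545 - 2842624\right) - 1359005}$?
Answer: $- \frac{1}{3273084} \approx -3.0552 \cdot 10^{-7}$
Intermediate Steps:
$\frac{1}{\left(928545 - 2842624\right) - 1359005} = \frac{1}{-1914079 - 1359005} = \frac{1}{-3273084} = - \frac{1}{3273084}$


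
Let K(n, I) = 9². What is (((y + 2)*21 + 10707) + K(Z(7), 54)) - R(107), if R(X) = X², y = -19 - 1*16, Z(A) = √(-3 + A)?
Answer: -1354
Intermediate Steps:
K(n, I) = 81
y = -35 (y = -19 - 16 = -35)
(((y + 2)*21 + 10707) + K(Z(7), 54)) - R(107) = (((-35 + 2)*21 + 10707) + 81) - 1*107² = ((-33*21 + 10707) + 81) - 1*11449 = ((-693 + 10707) + 81) - 11449 = (10014 + 81) - 11449 = 10095 - 11449 = -1354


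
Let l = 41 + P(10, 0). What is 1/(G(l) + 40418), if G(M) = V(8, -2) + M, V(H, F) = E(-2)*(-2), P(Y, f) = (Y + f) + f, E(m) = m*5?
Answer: 1/40489 ≈ 2.4698e-5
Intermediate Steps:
E(m) = 5*m
P(Y, f) = Y + 2*f
l = 51 (l = 41 + (10 + 2*0) = 41 + (10 + 0) = 41 + 10 = 51)
V(H, F) = 20 (V(H, F) = (5*(-2))*(-2) = -10*(-2) = 20)
G(M) = 20 + M
1/(G(l) + 40418) = 1/((20 + 51) + 40418) = 1/(71 + 40418) = 1/40489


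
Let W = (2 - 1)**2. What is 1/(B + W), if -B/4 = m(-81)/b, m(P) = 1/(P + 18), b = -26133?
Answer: 1646379/1646375 ≈ 1.0000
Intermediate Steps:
m(P) = 1/(18 + P)
W = 1 (W = 1**2 = 1)
B = -4/1646379 (B = -4/((18 - 81)*(-26133)) = -4*(-1)/((-63)*26133) = -(-4)*(-1)/(63*26133) = -4*1/1646379 = -4/1646379 ≈ -2.4296e-6)
1/(B + W) = 1/(-4/1646379 + 1) = 1/(1646375/1646379) = 1646379/1646375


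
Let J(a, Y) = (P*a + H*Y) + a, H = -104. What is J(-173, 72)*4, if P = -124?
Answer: 55164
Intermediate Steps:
J(a, Y) = -123*a - 104*Y (J(a, Y) = (-124*a - 104*Y) + a = -123*a - 104*Y)
J(-173, 72)*4 = (-123*(-173) - 104*72)*4 = (21279 - 7488)*4 = 13791*4 = 55164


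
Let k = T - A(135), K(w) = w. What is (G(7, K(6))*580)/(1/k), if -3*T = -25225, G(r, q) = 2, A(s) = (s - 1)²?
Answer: -33225880/3 ≈ -1.1075e+7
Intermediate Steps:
A(s) = (-1 + s)²
T = 25225/3 (T = -⅓*(-25225) = 25225/3 ≈ 8408.3)
k = -28643/3 (k = 25225/3 - (-1 + 135)² = 25225/3 - 1*134² = 25225/3 - 1*17956 = 25225/3 - 17956 = -28643/3 ≈ -9547.7)
(G(7, K(6))*580)/(1/k) = (2*580)/(1/(-28643/3)) = 1160/(-3/28643) = 1160*(-28643/3) = -33225880/3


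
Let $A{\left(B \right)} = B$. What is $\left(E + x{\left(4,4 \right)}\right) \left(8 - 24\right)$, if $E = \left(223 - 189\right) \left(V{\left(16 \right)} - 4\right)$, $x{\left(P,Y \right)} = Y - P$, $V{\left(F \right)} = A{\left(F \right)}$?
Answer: $-6528$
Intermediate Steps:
$V{\left(F \right)} = F$
$E = 408$ ($E = \left(223 - 189\right) \left(16 - 4\right) = 34 \cdot 12 = 408$)
$\left(E + x{\left(4,4 \right)}\right) \left(8 - 24\right) = \left(408 + \left(4 - 4\right)\right) \left(8 - 24\right) = \left(408 + 0\right) \left(-16\right) = 408 \left(-16\right) = -6528$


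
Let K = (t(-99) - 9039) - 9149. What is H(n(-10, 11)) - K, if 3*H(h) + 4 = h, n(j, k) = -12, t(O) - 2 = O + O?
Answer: 55136/3 ≈ 18379.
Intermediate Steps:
t(O) = 2 + 2*O (t(O) = 2 + (O + O) = 2 + 2*O)
H(h) = -4/3 + h/3
K = -18384 (K = ((2 + 2*(-99)) - 9039) - 9149 = ((2 - 198) - 9039) - 9149 = (-196 - 9039) - 9149 = -9235 - 9149 = -18384)
H(n(-10, 11)) - K = (-4/3 + (1/3)*(-12)) - 1*(-18384) = (-4/3 - 4) + 18384 = -16/3 + 18384 = 55136/3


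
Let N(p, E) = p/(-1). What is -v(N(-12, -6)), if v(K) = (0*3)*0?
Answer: 0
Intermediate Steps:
N(p, E) = -p (N(p, E) = p*(-1) = -p)
v(K) = 0 (v(K) = 0*0 = 0)
-v(N(-12, -6)) = -1*0 = 0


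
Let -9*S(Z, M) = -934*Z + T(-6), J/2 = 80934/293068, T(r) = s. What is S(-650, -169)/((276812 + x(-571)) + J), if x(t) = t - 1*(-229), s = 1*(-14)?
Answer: -120540298/494052877 ≈ -0.24398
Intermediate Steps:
s = -14
T(r) = -14
x(t) = 229 + t (x(t) = t + 229 = 229 + t)
J = 987/1787 (J = 2*(80934/293068) = 2*(80934*(1/293068)) = 2*(987/3574) = 987/1787 ≈ 0.55232)
S(Z, M) = 14/9 + 934*Z/9 (S(Z, M) = -(-934*Z - 14)/9 = -(-14 - 934*Z)/9 = 14/9 + 934*Z/9)
S(-650, -169)/((276812 + x(-571)) + J) = (14/9 + (934/9)*(-650))/((276812 + (229 - 571)) + 987/1787) = (14/9 - 607100/9)/((276812 - 342) + 987/1787) = -67454/(276470 + 987/1787) = -67454/494052877/1787 = -67454*1787/494052877 = -120540298/494052877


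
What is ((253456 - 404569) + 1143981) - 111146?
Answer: 881722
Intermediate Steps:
((253456 - 404569) + 1143981) - 111146 = (-151113 + 1143981) - 111146 = 992868 - 111146 = 881722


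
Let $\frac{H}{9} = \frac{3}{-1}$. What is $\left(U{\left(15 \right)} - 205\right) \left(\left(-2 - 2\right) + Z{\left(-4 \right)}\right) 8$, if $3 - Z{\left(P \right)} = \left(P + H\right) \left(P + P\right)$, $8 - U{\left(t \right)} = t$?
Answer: $422304$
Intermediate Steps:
$U{\left(t \right)} = 8 - t$
$H = -27$ ($H = 9 \frac{3}{-1} = 9 \cdot 3 \left(-1\right) = 9 \left(-3\right) = -27$)
$Z{\left(P \right)} = 3 - 2 P \left(-27 + P\right)$ ($Z{\left(P \right)} = 3 - \left(P - 27\right) \left(P + P\right) = 3 - \left(-27 + P\right) 2 P = 3 - 2 P \left(-27 + P\right)$)
$\left(U{\left(15 \right)} - 205\right) \left(\left(-2 - 2\right) + Z{\left(-4 \right)}\right) 8 = \left(\left(8 - 15\right) - 205\right) \left(\left(-2 - 2\right) + \left(3 - 2 \left(-4\right)^{2} + 54 \left(-4\right)\right)\right) 8 = \left(\left(8 - 15\right) - 205\right) \left(-4 - 245\right) 8 = \left(-7 - 205\right) \left(-4 - 245\right) 8 = - 212 \left(-4 - 245\right) 8 = - 212 \left(\left(-249\right) 8\right) = \left(-212\right) \left(-1992\right) = 422304$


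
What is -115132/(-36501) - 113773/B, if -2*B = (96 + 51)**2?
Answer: 3597847978/262916703 ≈ 13.684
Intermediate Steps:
B = -21609/2 (B = -(96 + 51)**2/2 = -1/2*147**2 = -1/2*21609 = -21609/2 ≈ -10805.)
-115132/(-36501) - 113773/B = -115132/(-36501) - 113773/(-21609/2) = -115132*(-1/36501) - 113773*(-2/21609) = 115132/36501 + 227546/21609 = 3597847978/262916703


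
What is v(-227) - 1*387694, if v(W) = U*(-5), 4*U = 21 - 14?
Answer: -1550811/4 ≈ -3.8770e+5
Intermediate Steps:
U = 7/4 (U = (21 - 14)/4 = (1/4)*7 = 7/4 ≈ 1.7500)
v(W) = -35/4 (v(W) = (7/4)*(-5) = -35/4)
v(-227) - 1*387694 = -35/4 - 1*387694 = -35/4 - 387694 = -1550811/4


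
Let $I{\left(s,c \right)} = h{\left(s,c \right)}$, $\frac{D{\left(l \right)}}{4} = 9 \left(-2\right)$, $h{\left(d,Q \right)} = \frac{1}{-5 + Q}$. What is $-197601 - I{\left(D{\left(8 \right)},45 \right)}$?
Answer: $- \frac{7904041}{40} \approx -1.976 \cdot 10^{5}$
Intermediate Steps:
$D{\left(l \right)} = -72$ ($D{\left(l \right)} = 4 \cdot 9 \left(-2\right) = 4 \left(-18\right) = -72$)
$I{\left(s,c \right)} = \frac{1}{-5 + c}$
$-197601 - I{\left(D{\left(8 \right)},45 \right)} = -197601 - \frac{1}{-5 + 45} = -197601 - \frac{1}{40} = - \frac{7904041}{40}$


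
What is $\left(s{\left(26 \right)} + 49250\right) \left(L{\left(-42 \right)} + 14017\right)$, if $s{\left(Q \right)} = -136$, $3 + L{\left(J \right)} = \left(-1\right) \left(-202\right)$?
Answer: $698204624$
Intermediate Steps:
$L{\left(J \right)} = 199$ ($L{\left(J \right)} = -3 - -202 = -3 + 202 = 199$)
$\left(s{\left(26 \right)} + 49250\right) \left(L{\left(-42 \right)} + 14017\right) = \left(-136 + 49250\right) \left(199 + 14017\right) = 49114 \cdot 14216 = 698204624$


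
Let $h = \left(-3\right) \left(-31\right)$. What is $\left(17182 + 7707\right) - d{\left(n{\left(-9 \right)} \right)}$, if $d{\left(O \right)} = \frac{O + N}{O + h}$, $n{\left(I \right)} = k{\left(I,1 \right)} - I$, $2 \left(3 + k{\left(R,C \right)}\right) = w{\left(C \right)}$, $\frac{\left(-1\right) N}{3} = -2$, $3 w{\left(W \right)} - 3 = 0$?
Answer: $\frac{4952886}{199} \approx 24889.0$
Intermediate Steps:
$w{\left(W \right)} = 1$ ($w{\left(W \right)} = 1 + \frac{1}{3} \cdot 0 = 1 + 0 = 1$)
$N = 6$ ($N = \left(-3\right) \left(-2\right) = 6$)
$k{\left(R,C \right)} = - \frac{5}{2}$ ($k{\left(R,C \right)} = -3 + \frac{1}{2} \cdot 1 = -3 + \frac{1}{2} = - \frac{5}{2}$)
$n{\left(I \right)} = - \frac{5}{2} - I$
$h = 93$
$d{\left(O \right)} = \frac{6 + O}{93 + O}$ ($d{\left(O \right)} = \frac{O + 6}{O + 93} = \frac{6 + O}{93 + O}$)
$\left(17182 + 7707\right) - d{\left(n{\left(-9 \right)} \right)} = \left(17182 + 7707\right) - \frac{6 - - \frac{13}{2}}{93 - - \frac{13}{2}} = 24889 - \frac{6 + \left(- \frac{5}{2} + 9\right)}{93 + \left(- \frac{5}{2} + 9\right)} = 24889 - \frac{6 + \frac{13}{2}}{93 + \frac{13}{2}} = 24889 - \frac{1}{\frac{199}{2}} \cdot \frac{25}{2} = 24889 - \frac{2}{199} \cdot \frac{25}{2} = 24889 - \frac{25}{199} = \frac{4952886}{199}$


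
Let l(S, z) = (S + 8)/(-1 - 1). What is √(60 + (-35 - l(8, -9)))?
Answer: √33 ≈ 5.7446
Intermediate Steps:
l(S, z) = -4 - S/2 (l(S, z) = (8 + S)/(-2) = (8 + S)*(-½) = -4 - S/2)
√(60 + (-35 - l(8, -9))) = √(60 + (-35 - (-4 - ½*8))) = √(60 + (-35 - (-4 - 4))) = √(60 + (-35 - 1*(-8))) = √(60 + (-35 + 8)) = √(60 - 27) = √33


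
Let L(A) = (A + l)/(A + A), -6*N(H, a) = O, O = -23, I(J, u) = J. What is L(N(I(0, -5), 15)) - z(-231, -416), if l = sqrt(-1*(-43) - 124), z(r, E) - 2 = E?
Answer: 829/2 + 27*I/23 ≈ 414.5 + 1.1739*I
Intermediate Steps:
z(r, E) = 2 + E
N(H, a) = 23/6 (N(H, a) = -1/6*(-23) = 23/6)
l = 9*I (l = sqrt(43 - 124) = sqrt(-81) = 9*I ≈ 9.0*I)
L(A) = (A + 9*I)/(2*A) (L(A) = (A + 9*I)/(A + A) = (A + 9*I)/((2*A)) = (A + 9*I)*(1/(2*A)) = (A + 9*I)/(2*A))
L(N(I(0, -5), 15)) - z(-231, -416) = (23/6 + 9*I)/(2*(23/6)) - (2 - 416) = (1/2)*(6/23)*(23/6 + 9*I) - 1*(-414) = (1/2 + 27*I/23) + 414 = 829/2 + 27*I/23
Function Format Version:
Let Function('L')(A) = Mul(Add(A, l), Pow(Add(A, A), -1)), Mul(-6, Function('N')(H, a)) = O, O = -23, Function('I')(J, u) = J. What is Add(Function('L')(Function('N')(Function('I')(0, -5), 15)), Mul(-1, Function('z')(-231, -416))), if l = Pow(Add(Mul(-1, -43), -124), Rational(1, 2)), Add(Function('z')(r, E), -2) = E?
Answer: Add(Rational(829, 2), Mul(Rational(27, 23), I)) ≈ Add(414.50, Mul(1.1739, I))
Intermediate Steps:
Function('z')(r, E) = Add(2, E)
Function('N')(H, a) = Rational(23, 6) (Function('N')(H, a) = Mul(Rational(-1, 6), -23) = Rational(23, 6))
l = Mul(9, I) (l = Pow(Add(43, -124), Rational(1, 2)) = Pow(-81, Rational(1, 2)) = Mul(9, I) ≈ Mul(9.0000, I))
Function('L')(A) = Mul(Rational(1, 2), Pow(A, -1), Add(A, Mul(9, I))) (Function('L')(A) = Mul(Add(A, Mul(9, I)), Pow(Add(A, A), -1)) = Mul(Add(A, Mul(9, I)), Pow(Mul(2, A), -1)) = Mul(Add(A, Mul(9, I)), Mul(Rational(1, 2), Pow(A, -1))) = Mul(Rational(1, 2), Pow(A, -1), Add(A, Mul(9, I))))
Add(Function('L')(Function('N')(Function('I')(0, -5), 15)), Mul(-1, Function('z')(-231, -416))) = Add(Mul(Rational(1, 2), Pow(Rational(23, 6), -1), Add(Rational(23, 6), Mul(9, I))), Mul(-1, Add(2, -416))) = Add(Mul(Rational(1, 2), Rational(6, 23), Add(Rational(23, 6), Mul(9, I))), Mul(-1, -414)) = Add(Add(Rational(1, 2), Mul(Rational(27, 23), I)), 414) = Add(Rational(829, 2), Mul(Rational(27, 23), I))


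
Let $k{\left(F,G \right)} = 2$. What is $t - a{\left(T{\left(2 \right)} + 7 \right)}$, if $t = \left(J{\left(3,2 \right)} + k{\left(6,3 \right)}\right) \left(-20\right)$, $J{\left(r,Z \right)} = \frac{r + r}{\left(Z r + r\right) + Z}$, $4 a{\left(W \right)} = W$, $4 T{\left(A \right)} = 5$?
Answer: $- \frac{9323}{176} \approx -52.972$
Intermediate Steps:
$T{\left(A \right)} = \frac{5}{4}$ ($T{\left(A \right)} = \frac{1}{4} \cdot 5 = \frac{5}{4}$)
$a{\left(W \right)} = \frac{W}{4}$
$J{\left(r,Z \right)} = \frac{2 r}{Z + r + Z r}$ ($J{\left(r,Z \right)} = \frac{2 r}{\left(r + Z r\right) + Z} = \frac{2 r}{Z + r + Z r}$)
$t = - \frac{560}{11}$ ($t = \left(2 \cdot 3 \frac{1}{2 + 3 + 2 \cdot 3} + 2\right) \left(-20\right) = \left(2 \cdot 3 \frac{1}{2 + 3 + 6} + 2\right) \left(-20\right) = \left(2 \cdot 3 \cdot \frac{1}{11} + 2\right) \left(-20\right) = \left(\frac{6}{11} + 2\right) \left(-20\right) = \frac{28}{11} \left(-20\right) = - \frac{560}{11} \approx -50.909$)
$t - a{\left(T{\left(2 \right)} + 7 \right)} = - \frac{560}{11} - \frac{\frac{5}{4} + 7}{4} = - \frac{560}{11} - \frac{1}{4} \cdot \frac{33}{4} = - \frac{560}{11} - \frac{33}{16} = - \frac{9323}{176}$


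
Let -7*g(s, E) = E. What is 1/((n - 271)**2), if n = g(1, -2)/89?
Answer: 388129/28503906561 ≈ 1.3617e-5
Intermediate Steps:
g(s, E) = -E/7
n = 2/623 (n = -1/7*(-2)/89 = (2/7)*(1/89) = 2/623 ≈ 0.0032103)
1/((n - 271)**2) = 1/((2/623 - 271)**2) = 1/((-168831/623)**2) = 1/(28503906561/388129) = 388129/28503906561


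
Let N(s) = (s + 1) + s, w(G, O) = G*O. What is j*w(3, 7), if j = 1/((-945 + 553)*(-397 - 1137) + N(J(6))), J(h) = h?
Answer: 7/200447 ≈ 3.4922e-5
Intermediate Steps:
N(s) = 1 + 2*s (N(s) = (1 + s) + s = 1 + 2*s)
j = 1/601341 (j = 1/((-945 + 553)*(-397 - 1137) + (1 + 2*6)) = 1/(-392*(-1534) + (1 + 12)) = 1/(601328 + 13) = 1/601341 ≈ 1.6629e-6)
j*w(3, 7) = (3*7)/601341 = (1/601341)*21 = 7/200447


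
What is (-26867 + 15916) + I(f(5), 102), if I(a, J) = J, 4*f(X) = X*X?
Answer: -10849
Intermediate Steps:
f(X) = X²/4 (f(X) = (X*X)/4 = X²/4)
(-26867 + 15916) + I(f(5), 102) = (-26867 + 15916) + 102 = -10951 + 102 = -10849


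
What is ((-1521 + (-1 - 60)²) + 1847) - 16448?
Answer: -12401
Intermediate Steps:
((-1521 + (-1 - 60)²) + 1847) - 16448 = ((-1521 + (-61)²) + 1847) - 16448 = ((-1521 + 3721) + 1847) - 16448 = (2200 + 1847) - 16448 = 4047 - 16448 = -12401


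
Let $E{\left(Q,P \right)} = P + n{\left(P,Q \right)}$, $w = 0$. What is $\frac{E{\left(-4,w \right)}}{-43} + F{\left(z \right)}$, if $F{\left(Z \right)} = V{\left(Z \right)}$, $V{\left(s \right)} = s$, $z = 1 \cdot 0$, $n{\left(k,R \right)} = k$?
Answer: $0$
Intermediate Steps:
$z = 0$
$E{\left(Q,P \right)} = 2 P$ ($E{\left(Q,P \right)} = P + P = 2 P$)
$F{\left(Z \right)} = Z$
$\frac{E{\left(-4,w \right)}}{-43} + F{\left(z \right)} = \frac{2 \cdot 0}{-43} + 0 = 0 \left(- \frac{1}{43}\right) + 0 = 0 + 0 = 0$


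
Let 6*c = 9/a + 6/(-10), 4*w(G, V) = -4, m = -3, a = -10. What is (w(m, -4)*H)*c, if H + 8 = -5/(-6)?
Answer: -43/24 ≈ -1.7917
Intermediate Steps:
w(G, V) = -1 (w(G, V) = (1/4)*(-4) = -1)
c = -1/4 (c = (9/(-10) + 6/(-10))/6 = (9*(-1/10) + 6*(-1/10))/6 = (-9/10 - 3/5)/6 = (1/6)*(-3/2) = -1/4 ≈ -0.25000)
H = -43/6 (H = -8 - 5/(-6) = -8 - 5*(-1/6) = -8 + 5/6 = -43/6 ≈ -7.1667)
(w(m, -4)*H)*c = -1*(-43/6)*(-1/4) = (43/6)*(-1/4) = -43/24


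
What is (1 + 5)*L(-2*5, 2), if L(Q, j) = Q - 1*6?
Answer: -96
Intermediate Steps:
L(Q, j) = -6 + Q (L(Q, j) = Q - 6 = -6 + Q)
(1 + 5)*L(-2*5, 2) = (1 + 5)*(-6 - 2*5) = 6*(-6 - 10) = 6*(-16) = -96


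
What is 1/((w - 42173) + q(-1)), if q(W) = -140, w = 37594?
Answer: -1/4719 ≈ -0.00021191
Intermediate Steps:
1/((w - 42173) + q(-1)) = 1/((37594 - 42173) - 140) = 1/(-4579 - 140) = 1/(-4719) = -1/4719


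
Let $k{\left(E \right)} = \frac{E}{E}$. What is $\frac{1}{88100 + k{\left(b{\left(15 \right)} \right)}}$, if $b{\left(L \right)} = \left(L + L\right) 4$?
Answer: $\frac{1}{88101} \approx 1.1351 \cdot 10^{-5}$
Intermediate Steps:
$b{\left(L \right)} = 8 L$ ($b{\left(L \right)} = 2 L 4 = 8 L$)
$k{\left(E \right)} = 1$
$\frac{1}{88100 + k{\left(b{\left(15 \right)} \right)}} = \frac{1}{88100 + 1} = \frac{1}{88101}$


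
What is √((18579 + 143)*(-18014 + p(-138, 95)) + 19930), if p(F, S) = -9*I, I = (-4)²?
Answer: I*√339934146 ≈ 18437.0*I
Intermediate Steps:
I = 16
p(F, S) = -144 (p(F, S) = -9*16 = -144)
√((18579 + 143)*(-18014 + p(-138, 95)) + 19930) = √((18579 + 143)*(-18014 - 144) + 19930) = √(18722*(-18158) + 19930) = √(-339954076 + 19930) = √(-339934146) = I*√339934146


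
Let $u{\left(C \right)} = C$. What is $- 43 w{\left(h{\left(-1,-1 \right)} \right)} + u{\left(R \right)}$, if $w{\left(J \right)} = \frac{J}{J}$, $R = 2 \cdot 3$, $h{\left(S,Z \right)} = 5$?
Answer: $-37$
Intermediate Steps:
$R = 6$
$w{\left(J \right)} = 1$
$- 43 w{\left(h{\left(-1,-1 \right)} \right)} + u{\left(R \right)} = \left(-43\right) 1 + 6 = -43 + 6 = -37$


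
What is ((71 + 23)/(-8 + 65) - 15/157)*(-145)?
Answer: -2015935/8949 ≈ -225.27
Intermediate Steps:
((71 + 23)/(-8 + 65) - 15/157)*(-145) = (94/57 - 15*1/157)*(-145) = (94*(1/57) - 15/157)*(-145) = (94/57 - 15/157)*(-145) = (13903/8949)*(-145) = -2015935/8949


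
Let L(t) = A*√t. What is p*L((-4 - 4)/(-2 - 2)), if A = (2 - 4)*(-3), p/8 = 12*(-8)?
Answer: -4608*√2 ≈ -6516.7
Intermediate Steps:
p = -768 (p = 8*(12*(-8)) = 8*(-96) = -768)
A = 6 (A = -2*(-3) = 6)
L(t) = 6*√t
p*L((-4 - 4)/(-2 - 2)) = -4608*√((-4 - 4)/(-2 - 2)) = -4608*√(-8/(-4)) = -4608*√(-8*(-¼)) = -4608*√2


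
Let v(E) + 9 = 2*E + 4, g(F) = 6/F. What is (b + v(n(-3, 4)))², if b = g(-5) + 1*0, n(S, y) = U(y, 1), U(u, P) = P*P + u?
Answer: 361/25 ≈ 14.440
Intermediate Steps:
U(u, P) = u + P² (U(u, P) = P² + u = u + P²)
n(S, y) = 1 + y (n(S, y) = y + 1² = y + 1 = 1 + y)
v(E) = -5 + 2*E (v(E) = -9 + (2*E + 4) = -9 + (4 + 2*E) = -5 + 2*E)
b = -6/5 (b = 6/(-5) + 1*0 = 6*(-⅕) + 0 = -6/5 + 0 = -6/5 ≈ -1.2000)
(b + v(n(-3, 4)))² = (-6/5 + (-5 + 2*(1 + 4)))² = (-6/5 + (-5 + 2*5))² = (-6/5 + (-5 + 10))² = (-6/5 + 5)² = (19/5)² = 361/25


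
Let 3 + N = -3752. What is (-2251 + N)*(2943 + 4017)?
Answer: -41801760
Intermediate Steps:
N = -3755 (N = -3 - 3752 = -3755)
(-2251 + N)*(2943 + 4017) = (-2251 - 3755)*(2943 + 4017) = -6006*6960 = -41801760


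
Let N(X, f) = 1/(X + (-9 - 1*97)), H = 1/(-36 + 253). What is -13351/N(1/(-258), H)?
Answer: 365136499/258 ≈ 1.4153e+6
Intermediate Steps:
H = 1/217 ≈ 0.0046083
N(X, f) = 1/(-106 + X) (N(X, f) = 1/(X + (-9 - 97)) = 1/(X - 106) = 1/(-106 + X))
-13351/N(1/(-258), H) = -13351/(1/(-106 + 1/(-258))) = -13351/(1/(-106 - 1/258)) = -13351/(1/(-27349/258)) = -13351/(-258/27349) = -13351*(-27349/258) = 365136499/258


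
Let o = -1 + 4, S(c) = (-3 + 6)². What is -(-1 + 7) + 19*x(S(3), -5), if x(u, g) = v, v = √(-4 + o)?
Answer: -6 + 19*I ≈ -6.0 + 19.0*I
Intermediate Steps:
S(c) = 9 (S(c) = 3² = 9)
o = 3
v = I (v = √(-4 + 3) = √(-1) = I ≈ 1.0*I)
x(u, g) = I
-(-1 + 7) + 19*x(S(3), -5) = -(-1 + 7) + 19*I = -1*6 + 19*I = -6 + 19*I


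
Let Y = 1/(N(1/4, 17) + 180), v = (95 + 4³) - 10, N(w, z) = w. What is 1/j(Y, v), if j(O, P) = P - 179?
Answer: -1/30 ≈ -0.033333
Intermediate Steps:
v = 149 (v = (95 + 64) - 10 = 159 - 10 = 149)
Y = 4/721 (Y = 1/(1/4 + 180) = 1/(¼ + 180) = 1/(721/4) = 4/721 ≈ 0.0055479)
j(O, P) = -179 + P
1/j(Y, v) = 1/(-179 + 149) = 1/(-30) = -1/30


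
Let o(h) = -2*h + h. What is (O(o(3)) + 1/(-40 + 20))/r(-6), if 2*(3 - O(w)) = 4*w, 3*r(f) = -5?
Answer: -537/100 ≈ -5.3700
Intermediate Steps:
r(f) = -5/3 (r(f) = (1/3)*(-5) = -5/3)
o(h) = -h
O(w) = 3 - 2*w
(O(o(3)) + 1/(-40 + 20))/r(-6) = ((3 - (-2)*3) + 1/(-40 + 20))/(-5/3) = -3*((3 - 2*(-3)) + 1/(-20))/5 = -3*((3 + 6) - 1/20)/5 = -3*(9 - 1/20)/5 = -3/5*179/20 = -537/100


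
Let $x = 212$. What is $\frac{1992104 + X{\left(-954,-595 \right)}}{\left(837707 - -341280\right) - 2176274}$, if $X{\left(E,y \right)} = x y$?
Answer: $- \frac{621988}{332429} \approx -1.871$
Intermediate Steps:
$X{\left(E,y \right)} = 212 y$
$\frac{1992104 + X{\left(-954,-595 \right)}}{\left(837707 - -341280\right) - 2176274} = \frac{1992104 + 212 \left(-595\right)}{\left(837707 - -341280\right) - 2176274} = \frac{1992104 - 126140}{\left(837707 + 341280\right) - 2176274} = \frac{1865964}{1178987 - 2176274} = \frac{1865964}{-997287} = 1865964 \left(- \frac{1}{997287}\right) = - \frac{621988}{332429}$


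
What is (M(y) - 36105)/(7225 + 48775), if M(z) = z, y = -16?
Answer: -36121/56000 ≈ -0.64502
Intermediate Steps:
(M(y) - 36105)/(7225 + 48775) = (-16 - 36105)/(7225 + 48775) = -36121/56000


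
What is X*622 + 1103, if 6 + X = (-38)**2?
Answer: 895539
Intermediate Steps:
X = 1438 (X = -6 + (-38)**2 = -6 + 1444 = 1438)
X*622 + 1103 = 1438*622 + 1103 = 894436 + 1103 = 895539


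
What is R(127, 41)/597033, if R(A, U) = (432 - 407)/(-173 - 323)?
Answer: -25/296128368 ≈ -8.4423e-8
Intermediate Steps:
R(A, U) = -25/496 (R(A, U) = 25/(-496) = 25*(-1/496) = -25/496)
R(127, 41)/597033 = -25/496/597033 = -25/496*1/597033 = -25/296128368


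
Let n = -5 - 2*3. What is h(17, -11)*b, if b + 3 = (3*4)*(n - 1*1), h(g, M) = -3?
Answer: 441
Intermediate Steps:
n = -11 (n = -5 - 6 = -11)
b = -147 (b = -3 + (3*4)*(-11 - 1*1) = -3 + 12*(-11 - 1) = -3 + 12*(-12) = -3 - 144 = -147)
h(17, -11)*b = -3*(-147) = 441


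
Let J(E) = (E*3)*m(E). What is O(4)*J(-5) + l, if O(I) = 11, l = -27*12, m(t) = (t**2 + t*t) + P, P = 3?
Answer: -9069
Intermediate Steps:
m(t) = 3 + 2*t**2 (m(t) = (t**2 + t*t) + 3 = (t**2 + t**2) + 3 = 2*t**2 + 3 = 3 + 2*t**2)
J(E) = 3*E*(3 + 2*E**2) (J(E) = (E*3)*(3 + 2*E**2) = (3*E)*(3 + 2*E**2) = 3*E*(3 + 2*E**2))
l = -324
O(4)*J(-5) + l = 11*(6*(-5)**3 + 9*(-5)) - 324 = 11*(6*(-125) - 45) - 324 = 11*(-750 - 45) - 324 = 11*(-795) - 324 = -8745 - 324 = -9069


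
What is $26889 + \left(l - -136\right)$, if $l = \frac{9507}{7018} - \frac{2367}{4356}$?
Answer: $\frac{379334287}{14036} \approx 27026.0$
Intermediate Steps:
$l = \frac{11387}{14036}$ ($l = 9507 \cdot \frac{1}{7018} - \frac{263}{484} = \frac{9507}{7018} - \frac{263}{484} = \frac{11387}{14036} \approx 0.81127$)
$26889 + \left(l - -136\right) = 26889 + \left(\frac{11387}{14036} - -136\right) = 26889 + \left(\frac{11387}{14036} + 136\right) = 26889 + \frac{1920283}{14036} = \frac{379334287}{14036}$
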